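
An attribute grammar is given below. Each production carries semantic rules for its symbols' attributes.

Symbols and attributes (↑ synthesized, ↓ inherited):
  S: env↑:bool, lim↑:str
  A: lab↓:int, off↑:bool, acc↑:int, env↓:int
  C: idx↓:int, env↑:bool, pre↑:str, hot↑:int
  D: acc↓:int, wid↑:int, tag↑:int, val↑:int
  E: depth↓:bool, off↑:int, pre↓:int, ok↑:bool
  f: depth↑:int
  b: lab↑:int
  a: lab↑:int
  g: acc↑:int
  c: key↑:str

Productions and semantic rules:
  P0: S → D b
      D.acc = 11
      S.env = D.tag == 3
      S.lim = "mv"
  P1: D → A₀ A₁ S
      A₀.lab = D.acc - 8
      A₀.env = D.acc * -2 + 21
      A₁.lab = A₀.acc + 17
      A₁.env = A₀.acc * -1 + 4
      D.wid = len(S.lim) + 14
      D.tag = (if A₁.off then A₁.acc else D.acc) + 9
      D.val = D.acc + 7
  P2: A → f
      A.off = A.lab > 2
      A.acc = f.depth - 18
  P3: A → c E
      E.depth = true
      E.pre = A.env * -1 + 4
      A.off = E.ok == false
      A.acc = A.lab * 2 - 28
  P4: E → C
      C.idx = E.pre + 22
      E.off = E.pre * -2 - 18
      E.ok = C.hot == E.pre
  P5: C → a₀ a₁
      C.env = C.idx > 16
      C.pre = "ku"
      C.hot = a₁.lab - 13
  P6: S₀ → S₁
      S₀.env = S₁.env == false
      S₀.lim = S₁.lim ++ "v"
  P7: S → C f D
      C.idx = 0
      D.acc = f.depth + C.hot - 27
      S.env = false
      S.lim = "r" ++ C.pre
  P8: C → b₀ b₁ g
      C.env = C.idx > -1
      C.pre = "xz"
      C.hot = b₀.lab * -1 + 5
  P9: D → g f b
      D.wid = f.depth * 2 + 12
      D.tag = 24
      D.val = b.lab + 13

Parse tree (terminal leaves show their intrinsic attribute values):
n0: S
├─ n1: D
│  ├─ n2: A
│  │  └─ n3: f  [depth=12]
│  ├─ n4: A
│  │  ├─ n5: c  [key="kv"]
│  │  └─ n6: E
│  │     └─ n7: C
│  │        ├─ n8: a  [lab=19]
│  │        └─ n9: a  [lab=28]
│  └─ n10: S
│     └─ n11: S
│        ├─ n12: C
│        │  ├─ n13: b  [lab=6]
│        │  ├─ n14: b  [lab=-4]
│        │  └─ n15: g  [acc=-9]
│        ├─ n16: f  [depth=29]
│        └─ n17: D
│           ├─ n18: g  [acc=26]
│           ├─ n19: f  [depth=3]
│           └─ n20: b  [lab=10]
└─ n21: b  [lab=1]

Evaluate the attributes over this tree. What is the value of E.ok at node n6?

false

1. n1.acc = 11  [11]
2. n2.lab = 3  [D.acc - 8]
3. n2.env = -1  [D.acc * -2 + 21]
4. n3.depth = 12  [terminal]
5. n2.off = true  [A.lab > 2]
6. n2.acc = -6  [f.depth - 18]
7. n4.lab = 11  [A₀.acc + 17]
8. n4.env = 10  [A₀.acc * -1 + 4]
9. n5.key = "kv"  [terminal]
10. n6.depth = true  [true]
11. n6.pre = -6  [A.env * -1 + 4]
12. n7.idx = 16  [E.pre + 22]
13. n8.lab = 19  [terminal]
14. n9.lab = 28  [terminal]
15. n7.env = false  [C.idx > 16]
16. n7.pre = "ku"  ["ku"]
17. n7.hot = 15  [a₁.lab - 13]
18. n6.off = -6  [E.pre * -2 - 18]
19. n6.ok = false  [C.hot == E.pre]
20. n4.off = true  [E.ok == false]
21. n4.acc = -6  [A.lab * 2 - 28]
22. n12.idx = 0  [0]
23. n13.lab = 6  [terminal]
24. n14.lab = -4  [terminal]
25. n15.acc = -9  [terminal]
26. n12.env = true  [C.idx > -1]
27. n12.pre = "xz"  ["xz"]
28. n12.hot = -1  [b₀.lab * -1 + 5]
29. n16.depth = 29  [terminal]
30. n17.acc = 1  [f.depth + C.hot - 27]
31. n18.acc = 26  [terminal]
32. n19.depth = 3  [terminal]
33. n20.lab = 10  [terminal]
34. n17.wid = 18  [f.depth * 2 + 12]
35. n17.tag = 24  [24]
36. n17.val = 23  [b.lab + 13]
37. n11.env = false  [false]
38. n11.lim = "rxz"  ["r" ++ C.pre]
39. n10.env = true  [S₁.env == false]
40. n10.lim = "rxzv"  [S₁.lim ++ "v"]
41. n1.wid = 18  [len(S.lim) + 14]
42. n1.tag = 3  [(if A₁.off then A₁.acc else D.acc) + 9]
43. n1.val = 18  [D.acc + 7]
44. n21.lab = 1  [terminal]
45. n0.env = true  [D.tag == 3]
46. n0.lim = "mv"  ["mv"]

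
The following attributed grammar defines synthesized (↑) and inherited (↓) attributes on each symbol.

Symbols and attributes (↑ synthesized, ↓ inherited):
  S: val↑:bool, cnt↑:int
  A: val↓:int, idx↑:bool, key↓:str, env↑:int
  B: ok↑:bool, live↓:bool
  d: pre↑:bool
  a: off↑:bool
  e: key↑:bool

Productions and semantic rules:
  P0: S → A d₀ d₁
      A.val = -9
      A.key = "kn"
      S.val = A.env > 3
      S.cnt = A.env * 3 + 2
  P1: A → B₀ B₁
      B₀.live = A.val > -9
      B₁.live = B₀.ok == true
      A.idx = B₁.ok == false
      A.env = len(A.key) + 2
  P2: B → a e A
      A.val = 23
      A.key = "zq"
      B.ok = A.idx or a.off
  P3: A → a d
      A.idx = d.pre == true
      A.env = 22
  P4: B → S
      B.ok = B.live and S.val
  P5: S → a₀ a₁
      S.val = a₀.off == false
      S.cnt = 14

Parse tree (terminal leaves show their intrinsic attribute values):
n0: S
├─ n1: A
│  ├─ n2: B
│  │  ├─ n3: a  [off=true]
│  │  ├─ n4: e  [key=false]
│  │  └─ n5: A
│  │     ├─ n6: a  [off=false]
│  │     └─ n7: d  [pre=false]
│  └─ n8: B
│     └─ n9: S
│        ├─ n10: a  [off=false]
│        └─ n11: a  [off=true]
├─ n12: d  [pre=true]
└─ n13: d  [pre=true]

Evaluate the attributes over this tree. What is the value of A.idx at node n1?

false

1. n1.val = -9  [-9]
2. n1.key = "kn"  ["kn"]
3. n2.live = false  [A.val > -9]
4. n3.off = true  [terminal]
5. n4.key = false  [terminal]
6. n5.val = 23  [23]
7. n5.key = "zq"  ["zq"]
8. n6.off = false  [terminal]
9. n7.pre = false  [terminal]
10. n5.idx = false  [d.pre == true]
11. n5.env = 22  [22]
12. n2.ok = true  [A.idx or a.off]
13. n8.live = true  [B₀.ok == true]
14. n10.off = false  [terminal]
15. n11.off = true  [terminal]
16. n9.val = true  [a₀.off == false]
17. n9.cnt = 14  [14]
18. n8.ok = true  [B.live and S.val]
19. n1.idx = false  [B₁.ok == false]
20. n1.env = 4  [len(A.key) + 2]
21. n12.pre = true  [terminal]
22. n13.pre = true  [terminal]
23. n0.val = true  [A.env > 3]
24. n0.cnt = 14  [A.env * 3 + 2]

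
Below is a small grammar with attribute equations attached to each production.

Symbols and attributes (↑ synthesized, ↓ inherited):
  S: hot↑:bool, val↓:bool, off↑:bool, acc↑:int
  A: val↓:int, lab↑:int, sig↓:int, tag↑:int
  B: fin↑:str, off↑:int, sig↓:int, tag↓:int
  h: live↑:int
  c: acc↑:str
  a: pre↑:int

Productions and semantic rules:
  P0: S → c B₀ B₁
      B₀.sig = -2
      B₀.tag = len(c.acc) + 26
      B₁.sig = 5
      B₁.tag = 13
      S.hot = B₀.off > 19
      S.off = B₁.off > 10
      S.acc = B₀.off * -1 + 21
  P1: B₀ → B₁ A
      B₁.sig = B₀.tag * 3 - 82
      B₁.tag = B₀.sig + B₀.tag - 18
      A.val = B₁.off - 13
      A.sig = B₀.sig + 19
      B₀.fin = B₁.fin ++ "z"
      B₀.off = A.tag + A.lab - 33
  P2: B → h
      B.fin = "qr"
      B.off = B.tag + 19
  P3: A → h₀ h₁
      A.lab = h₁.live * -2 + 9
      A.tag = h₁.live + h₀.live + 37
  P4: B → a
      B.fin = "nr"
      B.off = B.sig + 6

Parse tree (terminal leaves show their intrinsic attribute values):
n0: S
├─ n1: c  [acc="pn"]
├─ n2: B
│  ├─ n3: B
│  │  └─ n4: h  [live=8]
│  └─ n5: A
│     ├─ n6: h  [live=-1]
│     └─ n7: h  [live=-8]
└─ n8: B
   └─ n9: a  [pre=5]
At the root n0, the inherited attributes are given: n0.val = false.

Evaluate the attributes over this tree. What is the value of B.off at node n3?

1. n0.val = false  [given at root]
2. n1.acc = "pn"  [terminal]
3. n2.sig = -2  [-2]
4. n2.tag = 28  [len(c.acc) + 26]
5. n3.sig = 2  [B₀.tag * 3 - 82]
6. n3.tag = 8  [B₀.sig + B₀.tag - 18]
7. n4.live = 8  [terminal]
8. n3.fin = "qr"  ["qr"]
9. n3.off = 27  [B.tag + 19]
10. n5.val = 14  [B₁.off - 13]
11. n5.sig = 17  [B₀.sig + 19]
12. n6.live = -1  [terminal]
13. n7.live = -8  [terminal]
14. n5.lab = 25  [h₁.live * -2 + 9]
15. n5.tag = 28  [h₁.live + h₀.live + 37]
16. n2.fin = "qrz"  [B₁.fin ++ "z"]
17. n2.off = 20  [A.tag + A.lab - 33]
18. n8.sig = 5  [5]
19. n8.tag = 13  [13]
20. n9.pre = 5  [terminal]
21. n8.fin = "nr"  ["nr"]
22. n8.off = 11  [B.sig + 6]
23. n0.hot = true  [B₀.off > 19]
24. n0.off = true  [B₁.off > 10]
25. n0.acc = 1  [B₀.off * -1 + 21]

27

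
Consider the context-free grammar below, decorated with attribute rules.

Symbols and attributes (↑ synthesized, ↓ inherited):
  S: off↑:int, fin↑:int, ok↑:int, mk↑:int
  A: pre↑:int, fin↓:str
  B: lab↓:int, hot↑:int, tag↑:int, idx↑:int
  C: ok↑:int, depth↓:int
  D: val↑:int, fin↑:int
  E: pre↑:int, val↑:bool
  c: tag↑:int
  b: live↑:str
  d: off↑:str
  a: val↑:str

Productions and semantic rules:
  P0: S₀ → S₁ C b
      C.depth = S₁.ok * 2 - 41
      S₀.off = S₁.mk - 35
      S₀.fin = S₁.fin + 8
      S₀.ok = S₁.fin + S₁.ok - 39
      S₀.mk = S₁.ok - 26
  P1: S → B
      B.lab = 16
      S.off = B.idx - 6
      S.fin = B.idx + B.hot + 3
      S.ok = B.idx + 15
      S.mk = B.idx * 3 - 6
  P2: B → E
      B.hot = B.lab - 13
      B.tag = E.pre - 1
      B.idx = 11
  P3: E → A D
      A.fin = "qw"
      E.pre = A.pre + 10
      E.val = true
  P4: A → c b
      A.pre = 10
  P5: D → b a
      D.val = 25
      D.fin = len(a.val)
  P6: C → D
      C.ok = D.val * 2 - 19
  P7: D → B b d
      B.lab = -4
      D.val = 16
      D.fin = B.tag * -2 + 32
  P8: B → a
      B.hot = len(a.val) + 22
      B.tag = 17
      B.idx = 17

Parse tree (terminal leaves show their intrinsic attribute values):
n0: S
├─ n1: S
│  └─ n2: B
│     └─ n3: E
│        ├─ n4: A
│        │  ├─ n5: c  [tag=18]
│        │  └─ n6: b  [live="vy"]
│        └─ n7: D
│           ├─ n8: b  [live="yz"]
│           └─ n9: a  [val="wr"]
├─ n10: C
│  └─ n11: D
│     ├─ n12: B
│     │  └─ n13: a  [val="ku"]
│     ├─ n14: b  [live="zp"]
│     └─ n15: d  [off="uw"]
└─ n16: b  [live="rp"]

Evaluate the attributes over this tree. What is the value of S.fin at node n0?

1. n2.lab = 16  [16]
2. n4.fin = "qw"  ["qw"]
3. n5.tag = 18  [terminal]
4. n6.live = "vy"  [terminal]
5. n4.pre = 10  [10]
6. n8.live = "yz"  [terminal]
7. n9.val = "wr"  [terminal]
8. n7.val = 25  [25]
9. n7.fin = 2  [len(a.val)]
10. n3.pre = 20  [A.pre + 10]
11. n3.val = true  [true]
12. n2.hot = 3  [B.lab - 13]
13. n2.tag = 19  [E.pre - 1]
14. n2.idx = 11  [11]
15. n1.off = 5  [B.idx - 6]
16. n1.fin = 17  [B.idx + B.hot + 3]
17. n1.ok = 26  [B.idx + 15]
18. n1.mk = 27  [B.idx * 3 - 6]
19. n10.depth = 11  [S₁.ok * 2 - 41]
20. n12.lab = -4  [-4]
21. n13.val = "ku"  [terminal]
22. n12.hot = 24  [len(a.val) + 22]
23. n12.tag = 17  [17]
24. n12.idx = 17  [17]
25. n14.live = "zp"  [terminal]
26. n15.off = "uw"  [terminal]
27. n11.val = 16  [16]
28. n11.fin = -2  [B.tag * -2 + 32]
29. n10.ok = 13  [D.val * 2 - 19]
30. n16.live = "rp"  [terminal]
31. n0.off = -8  [S₁.mk - 35]
32. n0.fin = 25  [S₁.fin + 8]
33. n0.ok = 4  [S₁.fin + S₁.ok - 39]
34. n0.mk = 0  [S₁.ok - 26]

25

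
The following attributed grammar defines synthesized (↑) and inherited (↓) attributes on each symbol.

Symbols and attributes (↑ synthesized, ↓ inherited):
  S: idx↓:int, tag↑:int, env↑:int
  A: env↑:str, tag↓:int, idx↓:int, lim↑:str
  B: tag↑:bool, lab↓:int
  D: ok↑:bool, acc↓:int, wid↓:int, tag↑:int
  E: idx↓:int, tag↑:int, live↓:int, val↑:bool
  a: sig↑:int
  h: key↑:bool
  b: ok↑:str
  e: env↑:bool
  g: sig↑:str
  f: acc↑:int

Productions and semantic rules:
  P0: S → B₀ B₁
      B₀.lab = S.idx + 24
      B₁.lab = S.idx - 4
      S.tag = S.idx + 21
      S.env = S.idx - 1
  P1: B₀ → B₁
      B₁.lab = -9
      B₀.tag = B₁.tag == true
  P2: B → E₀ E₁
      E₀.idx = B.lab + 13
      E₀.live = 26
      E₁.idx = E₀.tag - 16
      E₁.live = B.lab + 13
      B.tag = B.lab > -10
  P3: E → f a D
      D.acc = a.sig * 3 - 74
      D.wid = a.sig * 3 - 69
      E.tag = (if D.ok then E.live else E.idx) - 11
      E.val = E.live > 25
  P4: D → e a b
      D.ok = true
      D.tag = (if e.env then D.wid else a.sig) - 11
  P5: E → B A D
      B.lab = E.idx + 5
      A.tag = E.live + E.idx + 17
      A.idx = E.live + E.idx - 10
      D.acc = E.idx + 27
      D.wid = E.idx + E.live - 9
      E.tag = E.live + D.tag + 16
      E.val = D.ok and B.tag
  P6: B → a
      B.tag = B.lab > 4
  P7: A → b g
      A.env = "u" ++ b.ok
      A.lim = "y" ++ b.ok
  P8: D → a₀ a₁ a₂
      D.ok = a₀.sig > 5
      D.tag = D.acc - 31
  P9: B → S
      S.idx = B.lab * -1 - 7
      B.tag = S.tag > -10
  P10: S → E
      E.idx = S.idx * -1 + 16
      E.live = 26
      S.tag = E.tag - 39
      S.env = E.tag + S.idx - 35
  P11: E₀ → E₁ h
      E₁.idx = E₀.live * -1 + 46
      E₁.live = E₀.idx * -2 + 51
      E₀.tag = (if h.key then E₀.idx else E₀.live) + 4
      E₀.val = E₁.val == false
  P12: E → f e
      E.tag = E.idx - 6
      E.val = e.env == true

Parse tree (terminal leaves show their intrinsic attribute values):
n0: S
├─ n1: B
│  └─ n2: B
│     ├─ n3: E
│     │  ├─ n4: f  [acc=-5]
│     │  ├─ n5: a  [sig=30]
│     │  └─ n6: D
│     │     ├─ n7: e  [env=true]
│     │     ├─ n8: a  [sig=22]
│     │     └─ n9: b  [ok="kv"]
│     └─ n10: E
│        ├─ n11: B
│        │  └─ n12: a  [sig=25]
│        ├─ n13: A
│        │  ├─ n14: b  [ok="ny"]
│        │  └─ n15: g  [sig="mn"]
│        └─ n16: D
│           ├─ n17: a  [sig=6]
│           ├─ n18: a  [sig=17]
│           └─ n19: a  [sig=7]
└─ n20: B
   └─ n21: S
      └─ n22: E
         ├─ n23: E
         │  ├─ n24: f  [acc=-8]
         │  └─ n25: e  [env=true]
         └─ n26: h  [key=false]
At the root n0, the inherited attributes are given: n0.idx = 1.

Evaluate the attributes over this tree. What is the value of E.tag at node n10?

1. n0.idx = 1  [given at root]
2. n1.lab = 25  [S.idx + 24]
3. n2.lab = -9  [-9]
4. n3.idx = 4  [B.lab + 13]
5. n3.live = 26  [26]
6. n4.acc = -5  [terminal]
7. n5.sig = 30  [terminal]
8. n6.acc = 16  [a.sig * 3 - 74]
9. n6.wid = 21  [a.sig * 3 - 69]
10. n7.env = true  [terminal]
11. n8.sig = 22  [terminal]
12. n9.ok = "kv"  [terminal]
13. n6.ok = true  [true]
14. n6.tag = 10  [(if e.env then D.wid else a.sig) - 11]
15. n3.tag = 15  [(if D.ok then E.live else E.idx) - 11]
16. n3.val = true  [E.live > 25]
17. n10.idx = -1  [E₀.tag - 16]
18. n10.live = 4  [B.lab + 13]
19. n11.lab = 4  [E.idx + 5]
20. n12.sig = 25  [terminal]
21. n11.tag = false  [B.lab > 4]
22. n13.tag = 20  [E.live + E.idx + 17]
23. n13.idx = -7  [E.live + E.idx - 10]
24. n14.ok = "ny"  [terminal]
25. n15.sig = "mn"  [terminal]
26. n13.env = "uny"  ["u" ++ b.ok]
27. n13.lim = "yny"  ["y" ++ b.ok]
28. n16.acc = 26  [E.idx + 27]
29. n16.wid = -6  [E.idx + E.live - 9]
30. n17.sig = 6  [terminal]
31. n18.sig = 17  [terminal]
32. n19.sig = 7  [terminal]
33. n16.ok = true  [a₀.sig > 5]
34. n16.tag = -5  [D.acc - 31]
35. n10.tag = 15  [E.live + D.tag + 16]
36. n10.val = false  [D.ok and B.tag]
37. n2.tag = true  [B.lab > -10]
38. n1.tag = true  [B₁.tag == true]
39. n20.lab = -3  [S.idx - 4]
40. n21.idx = -4  [B.lab * -1 - 7]
41. n22.idx = 20  [S.idx * -1 + 16]
42. n22.live = 26  [26]
43. n23.idx = 20  [E₀.live * -1 + 46]
44. n23.live = 11  [E₀.idx * -2 + 51]
45. n24.acc = -8  [terminal]
46. n25.env = true  [terminal]
47. n23.tag = 14  [E.idx - 6]
48. n23.val = true  [e.env == true]
49. n26.key = false  [terminal]
50. n22.tag = 30  [(if h.key then E₀.idx else E₀.live) + 4]
51. n22.val = false  [E₁.val == false]
52. n21.tag = -9  [E.tag - 39]
53. n21.env = -9  [E.tag + S.idx - 35]
54. n20.tag = true  [S.tag > -10]
55. n0.tag = 22  [S.idx + 21]
56. n0.env = 0  [S.idx - 1]

15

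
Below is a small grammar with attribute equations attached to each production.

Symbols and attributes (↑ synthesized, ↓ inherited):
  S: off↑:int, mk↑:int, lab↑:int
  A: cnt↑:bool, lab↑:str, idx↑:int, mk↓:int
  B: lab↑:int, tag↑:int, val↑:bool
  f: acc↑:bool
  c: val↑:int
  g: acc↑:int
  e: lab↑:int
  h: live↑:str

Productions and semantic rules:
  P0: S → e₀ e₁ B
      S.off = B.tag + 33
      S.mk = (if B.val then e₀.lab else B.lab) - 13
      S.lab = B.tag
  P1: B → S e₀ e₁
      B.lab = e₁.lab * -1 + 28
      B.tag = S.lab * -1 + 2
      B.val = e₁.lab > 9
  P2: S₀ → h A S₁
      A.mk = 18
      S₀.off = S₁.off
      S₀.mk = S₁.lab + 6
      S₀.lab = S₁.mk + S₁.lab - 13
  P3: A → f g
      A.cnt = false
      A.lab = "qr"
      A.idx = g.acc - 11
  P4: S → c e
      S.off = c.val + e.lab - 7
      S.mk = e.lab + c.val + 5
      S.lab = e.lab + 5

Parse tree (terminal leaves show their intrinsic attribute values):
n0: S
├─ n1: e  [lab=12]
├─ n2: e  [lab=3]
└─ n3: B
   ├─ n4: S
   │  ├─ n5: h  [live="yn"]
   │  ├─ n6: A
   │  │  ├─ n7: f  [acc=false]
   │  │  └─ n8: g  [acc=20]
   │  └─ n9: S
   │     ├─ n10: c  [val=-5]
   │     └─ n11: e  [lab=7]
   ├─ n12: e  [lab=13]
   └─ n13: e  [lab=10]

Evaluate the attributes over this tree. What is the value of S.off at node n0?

29

1. n1.lab = 12  [terminal]
2. n2.lab = 3  [terminal]
3. n5.live = "yn"  [terminal]
4. n6.mk = 18  [18]
5. n7.acc = false  [terminal]
6. n8.acc = 20  [terminal]
7. n6.cnt = false  [false]
8. n6.lab = "qr"  ["qr"]
9. n6.idx = 9  [g.acc - 11]
10. n10.val = -5  [terminal]
11. n11.lab = 7  [terminal]
12. n9.off = -5  [c.val + e.lab - 7]
13. n9.mk = 7  [e.lab + c.val + 5]
14. n9.lab = 12  [e.lab + 5]
15. n4.off = -5  [S₁.off]
16. n4.mk = 18  [S₁.lab + 6]
17. n4.lab = 6  [S₁.mk + S₁.lab - 13]
18. n12.lab = 13  [terminal]
19. n13.lab = 10  [terminal]
20. n3.lab = 18  [e₁.lab * -1 + 28]
21. n3.tag = -4  [S.lab * -1 + 2]
22. n3.val = true  [e₁.lab > 9]
23. n0.off = 29  [B.tag + 33]
24. n0.mk = -1  [(if B.val then e₀.lab else B.lab) - 13]
25. n0.lab = -4  [B.tag]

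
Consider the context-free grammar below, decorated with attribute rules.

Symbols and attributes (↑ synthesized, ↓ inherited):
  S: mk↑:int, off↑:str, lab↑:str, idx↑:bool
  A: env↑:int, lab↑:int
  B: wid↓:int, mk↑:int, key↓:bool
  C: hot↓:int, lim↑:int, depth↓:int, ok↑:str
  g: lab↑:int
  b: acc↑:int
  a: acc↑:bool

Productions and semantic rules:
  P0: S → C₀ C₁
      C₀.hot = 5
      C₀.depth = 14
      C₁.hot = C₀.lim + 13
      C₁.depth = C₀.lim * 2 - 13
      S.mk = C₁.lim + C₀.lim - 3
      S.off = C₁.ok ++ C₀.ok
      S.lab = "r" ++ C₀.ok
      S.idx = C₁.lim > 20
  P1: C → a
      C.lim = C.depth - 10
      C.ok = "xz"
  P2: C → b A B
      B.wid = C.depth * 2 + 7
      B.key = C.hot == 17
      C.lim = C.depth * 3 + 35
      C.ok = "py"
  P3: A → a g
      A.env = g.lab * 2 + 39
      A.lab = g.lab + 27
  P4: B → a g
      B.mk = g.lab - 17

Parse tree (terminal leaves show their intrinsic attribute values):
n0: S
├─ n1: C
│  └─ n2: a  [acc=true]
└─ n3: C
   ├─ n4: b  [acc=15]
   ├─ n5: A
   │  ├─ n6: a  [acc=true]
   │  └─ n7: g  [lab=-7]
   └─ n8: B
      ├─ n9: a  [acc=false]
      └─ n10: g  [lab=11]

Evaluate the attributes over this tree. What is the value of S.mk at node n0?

1. n1.hot = 5  [5]
2. n1.depth = 14  [14]
3. n2.acc = true  [terminal]
4. n1.lim = 4  [C.depth - 10]
5. n1.ok = "xz"  ["xz"]
6. n3.hot = 17  [C₀.lim + 13]
7. n3.depth = -5  [C₀.lim * 2 - 13]
8. n4.acc = 15  [terminal]
9. n6.acc = true  [terminal]
10. n7.lab = -7  [terminal]
11. n5.env = 25  [g.lab * 2 + 39]
12. n5.lab = 20  [g.lab + 27]
13. n8.wid = -3  [C.depth * 2 + 7]
14. n8.key = true  [C.hot == 17]
15. n9.acc = false  [terminal]
16. n10.lab = 11  [terminal]
17. n8.mk = -6  [g.lab - 17]
18. n3.lim = 20  [C.depth * 3 + 35]
19. n3.ok = "py"  ["py"]
20. n0.mk = 21  [C₁.lim + C₀.lim - 3]
21. n0.off = "pyxz"  [C₁.ok ++ C₀.ok]
22. n0.lab = "rxz"  ["r" ++ C₀.ok]
23. n0.idx = false  [C₁.lim > 20]

21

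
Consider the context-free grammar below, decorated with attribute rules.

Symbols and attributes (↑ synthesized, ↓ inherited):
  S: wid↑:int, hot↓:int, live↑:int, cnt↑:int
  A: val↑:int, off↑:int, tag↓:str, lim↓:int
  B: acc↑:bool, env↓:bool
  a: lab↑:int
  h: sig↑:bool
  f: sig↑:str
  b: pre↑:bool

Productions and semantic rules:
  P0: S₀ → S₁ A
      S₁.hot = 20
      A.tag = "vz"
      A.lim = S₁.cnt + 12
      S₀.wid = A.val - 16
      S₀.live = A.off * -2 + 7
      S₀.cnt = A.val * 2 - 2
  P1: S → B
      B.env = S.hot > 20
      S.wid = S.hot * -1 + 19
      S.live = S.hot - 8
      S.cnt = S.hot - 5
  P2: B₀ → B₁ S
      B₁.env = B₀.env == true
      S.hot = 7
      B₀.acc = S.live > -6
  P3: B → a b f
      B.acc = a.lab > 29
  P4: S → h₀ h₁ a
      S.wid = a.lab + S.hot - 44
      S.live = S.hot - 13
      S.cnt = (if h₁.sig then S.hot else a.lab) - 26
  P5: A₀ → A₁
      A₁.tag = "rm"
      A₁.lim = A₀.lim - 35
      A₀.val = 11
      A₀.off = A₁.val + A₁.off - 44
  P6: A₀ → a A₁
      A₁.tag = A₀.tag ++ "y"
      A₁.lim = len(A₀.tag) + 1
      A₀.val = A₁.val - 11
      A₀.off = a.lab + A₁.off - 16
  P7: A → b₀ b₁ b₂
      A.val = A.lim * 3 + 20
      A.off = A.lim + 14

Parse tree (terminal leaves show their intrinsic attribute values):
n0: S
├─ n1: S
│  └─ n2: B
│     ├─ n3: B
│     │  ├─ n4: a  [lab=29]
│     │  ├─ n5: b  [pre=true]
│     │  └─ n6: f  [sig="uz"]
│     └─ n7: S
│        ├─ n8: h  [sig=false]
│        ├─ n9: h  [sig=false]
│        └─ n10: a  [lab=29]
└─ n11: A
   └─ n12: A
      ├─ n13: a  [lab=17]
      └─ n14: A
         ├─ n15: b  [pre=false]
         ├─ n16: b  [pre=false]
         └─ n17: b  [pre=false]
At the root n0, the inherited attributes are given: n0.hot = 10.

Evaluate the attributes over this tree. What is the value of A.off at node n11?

1. n0.hot = 10  [given at root]
2. n1.hot = 20  [20]
3. n2.env = false  [S.hot > 20]
4. n3.env = false  [B₀.env == true]
5. n4.lab = 29  [terminal]
6. n5.pre = true  [terminal]
7. n6.sig = "uz"  [terminal]
8. n3.acc = false  [a.lab > 29]
9. n7.hot = 7  [7]
10. n8.sig = false  [terminal]
11. n9.sig = false  [terminal]
12. n10.lab = 29  [terminal]
13. n7.wid = -8  [a.lab + S.hot - 44]
14. n7.live = -6  [S.hot - 13]
15. n7.cnt = 3  [(if h₁.sig then S.hot else a.lab) - 26]
16. n2.acc = false  [S.live > -6]
17. n1.wid = -1  [S.hot * -1 + 19]
18. n1.live = 12  [S.hot - 8]
19. n1.cnt = 15  [S.hot - 5]
20. n11.tag = "vz"  ["vz"]
21. n11.lim = 27  [S₁.cnt + 12]
22. n12.tag = "rm"  ["rm"]
23. n12.lim = -8  [A₀.lim - 35]
24. n13.lab = 17  [terminal]
25. n14.tag = "rmy"  [A₀.tag ++ "y"]
26. n14.lim = 3  [len(A₀.tag) + 1]
27. n15.pre = false  [terminal]
28. n16.pre = false  [terminal]
29. n17.pre = false  [terminal]
30. n14.val = 29  [A.lim * 3 + 20]
31. n14.off = 17  [A.lim + 14]
32. n12.val = 18  [A₁.val - 11]
33. n12.off = 18  [a.lab + A₁.off - 16]
34. n11.val = 11  [11]
35. n11.off = -8  [A₁.val + A₁.off - 44]
36. n0.wid = -5  [A.val - 16]
37. n0.live = 23  [A.off * -2 + 7]
38. n0.cnt = 20  [A.val * 2 - 2]

-8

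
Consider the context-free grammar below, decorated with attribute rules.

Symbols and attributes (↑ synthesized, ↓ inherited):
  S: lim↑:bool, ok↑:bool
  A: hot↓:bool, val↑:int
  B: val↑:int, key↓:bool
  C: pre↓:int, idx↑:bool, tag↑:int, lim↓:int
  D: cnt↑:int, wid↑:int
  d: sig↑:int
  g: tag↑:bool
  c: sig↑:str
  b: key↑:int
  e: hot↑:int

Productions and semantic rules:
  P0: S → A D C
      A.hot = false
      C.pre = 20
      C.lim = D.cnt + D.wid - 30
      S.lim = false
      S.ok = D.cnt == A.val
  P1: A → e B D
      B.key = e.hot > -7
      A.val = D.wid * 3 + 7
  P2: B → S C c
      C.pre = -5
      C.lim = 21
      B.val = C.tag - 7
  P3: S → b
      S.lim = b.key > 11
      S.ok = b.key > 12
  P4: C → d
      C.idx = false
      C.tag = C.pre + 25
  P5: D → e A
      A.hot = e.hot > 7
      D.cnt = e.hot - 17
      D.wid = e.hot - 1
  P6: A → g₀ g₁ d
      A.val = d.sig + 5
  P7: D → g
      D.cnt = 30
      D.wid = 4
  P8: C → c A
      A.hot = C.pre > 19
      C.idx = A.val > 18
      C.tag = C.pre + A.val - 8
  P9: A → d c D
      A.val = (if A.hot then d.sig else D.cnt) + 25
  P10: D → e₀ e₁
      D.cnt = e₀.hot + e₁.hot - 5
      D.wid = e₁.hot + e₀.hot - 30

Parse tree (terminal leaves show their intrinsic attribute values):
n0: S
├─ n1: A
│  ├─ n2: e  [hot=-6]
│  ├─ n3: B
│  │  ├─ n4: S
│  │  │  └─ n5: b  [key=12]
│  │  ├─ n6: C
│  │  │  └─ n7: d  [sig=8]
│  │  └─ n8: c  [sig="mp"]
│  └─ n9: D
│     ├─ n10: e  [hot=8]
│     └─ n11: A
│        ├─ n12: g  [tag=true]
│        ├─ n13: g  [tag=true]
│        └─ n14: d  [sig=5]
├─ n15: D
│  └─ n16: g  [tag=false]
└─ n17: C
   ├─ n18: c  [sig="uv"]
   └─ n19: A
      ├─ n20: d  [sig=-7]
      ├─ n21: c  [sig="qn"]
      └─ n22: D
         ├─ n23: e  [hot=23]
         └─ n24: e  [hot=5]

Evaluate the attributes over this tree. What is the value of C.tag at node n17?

1. n1.hot = false  [false]
2. n2.hot = -6  [terminal]
3. n3.key = true  [e.hot > -7]
4. n5.key = 12  [terminal]
5. n4.lim = true  [b.key > 11]
6. n4.ok = false  [b.key > 12]
7. n6.pre = -5  [-5]
8. n6.lim = 21  [21]
9. n7.sig = 8  [terminal]
10. n6.idx = false  [false]
11. n6.tag = 20  [C.pre + 25]
12. n8.sig = "mp"  [terminal]
13. n3.val = 13  [C.tag - 7]
14. n10.hot = 8  [terminal]
15. n11.hot = true  [e.hot > 7]
16. n12.tag = true  [terminal]
17. n13.tag = true  [terminal]
18. n14.sig = 5  [terminal]
19. n11.val = 10  [d.sig + 5]
20. n9.cnt = -9  [e.hot - 17]
21. n9.wid = 7  [e.hot - 1]
22. n1.val = 28  [D.wid * 3 + 7]
23. n16.tag = false  [terminal]
24. n15.cnt = 30  [30]
25. n15.wid = 4  [4]
26. n17.pre = 20  [20]
27. n17.lim = 4  [D.cnt + D.wid - 30]
28. n18.sig = "uv"  [terminal]
29. n19.hot = true  [C.pre > 19]
30. n20.sig = -7  [terminal]
31. n21.sig = "qn"  [terminal]
32. n23.hot = 23  [terminal]
33. n24.hot = 5  [terminal]
34. n22.cnt = 23  [e₀.hot + e₁.hot - 5]
35. n22.wid = -2  [e₁.hot + e₀.hot - 30]
36. n19.val = 18  [(if A.hot then d.sig else D.cnt) + 25]
37. n17.idx = false  [A.val > 18]
38. n17.tag = 30  [C.pre + A.val - 8]
39. n0.lim = false  [false]
40. n0.ok = false  [D.cnt == A.val]

30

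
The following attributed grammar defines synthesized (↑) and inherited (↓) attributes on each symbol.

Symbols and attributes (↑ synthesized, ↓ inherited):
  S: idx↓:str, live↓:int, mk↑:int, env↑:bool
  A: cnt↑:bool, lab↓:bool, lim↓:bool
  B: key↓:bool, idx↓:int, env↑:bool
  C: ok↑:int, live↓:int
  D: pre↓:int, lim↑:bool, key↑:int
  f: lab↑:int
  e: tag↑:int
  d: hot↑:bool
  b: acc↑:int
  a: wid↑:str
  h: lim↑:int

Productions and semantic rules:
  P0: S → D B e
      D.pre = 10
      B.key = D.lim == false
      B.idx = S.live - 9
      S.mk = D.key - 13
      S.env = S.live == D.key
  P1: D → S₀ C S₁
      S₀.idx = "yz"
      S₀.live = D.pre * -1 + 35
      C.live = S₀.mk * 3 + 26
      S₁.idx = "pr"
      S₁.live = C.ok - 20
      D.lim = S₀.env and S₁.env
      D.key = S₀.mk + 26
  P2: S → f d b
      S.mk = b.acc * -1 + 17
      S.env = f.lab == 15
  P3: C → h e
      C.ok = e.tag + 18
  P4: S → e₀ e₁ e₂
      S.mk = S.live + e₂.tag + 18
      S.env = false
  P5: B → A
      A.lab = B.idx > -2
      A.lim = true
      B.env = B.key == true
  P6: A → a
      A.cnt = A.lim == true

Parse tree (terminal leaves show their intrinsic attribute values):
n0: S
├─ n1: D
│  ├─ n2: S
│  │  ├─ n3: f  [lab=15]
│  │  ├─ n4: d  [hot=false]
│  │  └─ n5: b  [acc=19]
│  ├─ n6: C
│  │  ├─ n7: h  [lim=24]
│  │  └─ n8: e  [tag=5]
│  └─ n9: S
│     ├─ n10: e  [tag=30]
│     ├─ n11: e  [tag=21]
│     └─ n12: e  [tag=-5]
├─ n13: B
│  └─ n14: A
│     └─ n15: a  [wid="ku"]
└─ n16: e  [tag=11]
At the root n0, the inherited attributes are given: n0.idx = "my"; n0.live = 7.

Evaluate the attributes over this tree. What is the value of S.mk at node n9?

16

1. n0.idx = "my"  [given at root]
2. n0.live = 7  [given at root]
3. n1.pre = 10  [10]
4. n2.idx = "yz"  ["yz"]
5. n2.live = 25  [D.pre * -1 + 35]
6. n3.lab = 15  [terminal]
7. n4.hot = false  [terminal]
8. n5.acc = 19  [terminal]
9. n2.mk = -2  [b.acc * -1 + 17]
10. n2.env = true  [f.lab == 15]
11. n6.live = 20  [S₀.mk * 3 + 26]
12. n7.lim = 24  [terminal]
13. n8.tag = 5  [terminal]
14. n6.ok = 23  [e.tag + 18]
15. n9.idx = "pr"  ["pr"]
16. n9.live = 3  [C.ok - 20]
17. n10.tag = 30  [terminal]
18. n11.tag = 21  [terminal]
19. n12.tag = -5  [terminal]
20. n9.mk = 16  [S.live + e₂.tag + 18]
21. n9.env = false  [false]
22. n1.lim = false  [S₀.env and S₁.env]
23. n1.key = 24  [S₀.mk + 26]
24. n13.key = true  [D.lim == false]
25. n13.idx = -2  [S.live - 9]
26. n14.lab = false  [B.idx > -2]
27. n14.lim = true  [true]
28. n15.wid = "ku"  [terminal]
29. n14.cnt = true  [A.lim == true]
30. n13.env = true  [B.key == true]
31. n16.tag = 11  [terminal]
32. n0.mk = 11  [D.key - 13]
33. n0.env = false  [S.live == D.key]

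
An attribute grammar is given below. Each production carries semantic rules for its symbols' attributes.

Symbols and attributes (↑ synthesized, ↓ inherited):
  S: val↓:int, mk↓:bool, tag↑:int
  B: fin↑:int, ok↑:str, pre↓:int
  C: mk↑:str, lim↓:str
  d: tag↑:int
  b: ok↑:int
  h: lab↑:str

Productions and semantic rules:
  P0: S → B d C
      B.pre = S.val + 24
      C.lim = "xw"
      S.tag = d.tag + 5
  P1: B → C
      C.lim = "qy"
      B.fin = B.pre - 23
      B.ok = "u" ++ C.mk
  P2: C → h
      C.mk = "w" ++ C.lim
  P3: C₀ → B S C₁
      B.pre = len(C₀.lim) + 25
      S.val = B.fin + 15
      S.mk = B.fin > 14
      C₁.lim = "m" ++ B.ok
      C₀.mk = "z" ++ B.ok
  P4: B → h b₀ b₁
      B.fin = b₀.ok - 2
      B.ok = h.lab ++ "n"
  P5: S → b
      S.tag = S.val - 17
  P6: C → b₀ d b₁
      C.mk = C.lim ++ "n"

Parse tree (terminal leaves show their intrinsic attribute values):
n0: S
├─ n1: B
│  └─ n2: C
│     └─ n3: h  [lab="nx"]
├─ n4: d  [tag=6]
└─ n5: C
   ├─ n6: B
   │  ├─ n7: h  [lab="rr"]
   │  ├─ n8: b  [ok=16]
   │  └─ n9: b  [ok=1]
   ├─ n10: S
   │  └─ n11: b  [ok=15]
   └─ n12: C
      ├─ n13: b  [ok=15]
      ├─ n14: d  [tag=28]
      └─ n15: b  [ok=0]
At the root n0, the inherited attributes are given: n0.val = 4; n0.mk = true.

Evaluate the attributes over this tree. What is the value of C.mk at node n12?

1. n0.val = 4  [given at root]
2. n0.mk = true  [given at root]
3. n1.pre = 28  [S.val + 24]
4. n2.lim = "qy"  ["qy"]
5. n3.lab = "nx"  [terminal]
6. n2.mk = "wqy"  ["w" ++ C.lim]
7. n1.fin = 5  [B.pre - 23]
8. n1.ok = "uwqy"  ["u" ++ C.mk]
9. n4.tag = 6  [terminal]
10. n5.lim = "xw"  ["xw"]
11. n6.pre = 27  [len(C₀.lim) + 25]
12. n7.lab = "rr"  [terminal]
13. n8.ok = 16  [terminal]
14. n9.ok = 1  [terminal]
15. n6.fin = 14  [b₀.ok - 2]
16. n6.ok = "rrn"  [h.lab ++ "n"]
17. n10.val = 29  [B.fin + 15]
18. n10.mk = false  [B.fin > 14]
19. n11.ok = 15  [terminal]
20. n10.tag = 12  [S.val - 17]
21. n12.lim = "mrrn"  ["m" ++ B.ok]
22. n13.ok = 15  [terminal]
23. n14.tag = 28  [terminal]
24. n15.ok = 0  [terminal]
25. n12.mk = "mrrnn"  [C.lim ++ "n"]
26. n5.mk = "zrrn"  ["z" ++ B.ok]
27. n0.tag = 11  [d.tag + 5]

"mrrnn"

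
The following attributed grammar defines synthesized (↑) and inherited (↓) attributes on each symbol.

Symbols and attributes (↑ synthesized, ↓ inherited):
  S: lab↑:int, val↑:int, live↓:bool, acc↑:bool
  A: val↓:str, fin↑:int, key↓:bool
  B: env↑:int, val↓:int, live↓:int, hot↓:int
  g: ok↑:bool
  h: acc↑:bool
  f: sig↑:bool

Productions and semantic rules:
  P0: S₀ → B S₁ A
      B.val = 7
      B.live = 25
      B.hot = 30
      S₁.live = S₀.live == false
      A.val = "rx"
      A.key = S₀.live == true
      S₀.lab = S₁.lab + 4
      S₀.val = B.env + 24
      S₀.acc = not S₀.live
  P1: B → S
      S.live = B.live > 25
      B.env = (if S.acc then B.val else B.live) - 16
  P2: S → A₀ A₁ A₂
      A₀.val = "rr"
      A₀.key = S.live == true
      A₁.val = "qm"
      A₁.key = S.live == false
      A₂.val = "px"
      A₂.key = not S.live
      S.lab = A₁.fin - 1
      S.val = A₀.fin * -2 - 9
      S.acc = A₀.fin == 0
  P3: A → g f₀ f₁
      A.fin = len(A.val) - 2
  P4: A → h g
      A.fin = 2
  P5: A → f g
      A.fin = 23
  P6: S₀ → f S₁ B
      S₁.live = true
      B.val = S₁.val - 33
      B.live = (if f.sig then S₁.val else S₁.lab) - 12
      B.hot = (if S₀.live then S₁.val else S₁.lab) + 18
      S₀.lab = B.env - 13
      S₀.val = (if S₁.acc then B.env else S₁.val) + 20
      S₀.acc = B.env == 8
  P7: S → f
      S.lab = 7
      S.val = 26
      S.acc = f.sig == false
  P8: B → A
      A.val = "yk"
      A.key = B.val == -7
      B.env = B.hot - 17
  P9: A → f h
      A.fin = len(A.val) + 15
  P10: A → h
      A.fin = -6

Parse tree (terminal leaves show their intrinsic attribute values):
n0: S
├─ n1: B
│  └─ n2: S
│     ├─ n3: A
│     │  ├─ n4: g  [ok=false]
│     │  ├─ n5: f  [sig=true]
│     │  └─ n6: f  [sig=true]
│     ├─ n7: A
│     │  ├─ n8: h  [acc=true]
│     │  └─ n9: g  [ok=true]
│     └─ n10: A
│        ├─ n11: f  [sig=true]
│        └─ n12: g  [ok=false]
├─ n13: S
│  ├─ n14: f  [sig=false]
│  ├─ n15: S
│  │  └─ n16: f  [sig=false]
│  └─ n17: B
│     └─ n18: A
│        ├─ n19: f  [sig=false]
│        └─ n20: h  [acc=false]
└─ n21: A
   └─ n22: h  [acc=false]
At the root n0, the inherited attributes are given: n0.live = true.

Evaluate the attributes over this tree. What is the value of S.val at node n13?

28

1. n0.live = true  [given at root]
2. n1.val = 7  [7]
3. n1.live = 25  [25]
4. n1.hot = 30  [30]
5. n2.live = false  [B.live > 25]
6. n3.val = "rr"  ["rr"]
7. n3.key = false  [S.live == true]
8. n4.ok = false  [terminal]
9. n5.sig = true  [terminal]
10. n6.sig = true  [terminal]
11. n3.fin = 0  [len(A.val) - 2]
12. n7.val = "qm"  ["qm"]
13. n7.key = true  [S.live == false]
14. n8.acc = true  [terminal]
15. n9.ok = true  [terminal]
16. n7.fin = 2  [2]
17. n10.val = "px"  ["px"]
18. n10.key = true  [not S.live]
19. n11.sig = true  [terminal]
20. n12.ok = false  [terminal]
21. n10.fin = 23  [23]
22. n2.lab = 1  [A₁.fin - 1]
23. n2.val = -9  [A₀.fin * -2 - 9]
24. n2.acc = true  [A₀.fin == 0]
25. n1.env = -9  [(if S.acc then B.val else B.live) - 16]
26. n13.live = false  [S₀.live == false]
27. n14.sig = false  [terminal]
28. n15.live = true  [true]
29. n16.sig = false  [terminal]
30. n15.lab = 7  [7]
31. n15.val = 26  [26]
32. n15.acc = true  [f.sig == false]
33. n17.val = -7  [S₁.val - 33]
34. n17.live = -5  [(if f.sig then S₁.val else S₁.lab) - 12]
35. n17.hot = 25  [(if S₀.live then S₁.val else S₁.lab) + 18]
36. n18.val = "yk"  ["yk"]
37. n18.key = true  [B.val == -7]
38. n19.sig = false  [terminal]
39. n20.acc = false  [terminal]
40. n18.fin = 17  [len(A.val) + 15]
41. n17.env = 8  [B.hot - 17]
42. n13.lab = -5  [B.env - 13]
43. n13.val = 28  [(if S₁.acc then B.env else S₁.val) + 20]
44. n13.acc = true  [B.env == 8]
45. n21.val = "rx"  ["rx"]
46. n21.key = true  [S₀.live == true]
47. n22.acc = false  [terminal]
48. n21.fin = -6  [-6]
49. n0.lab = -1  [S₁.lab + 4]
50. n0.val = 15  [B.env + 24]
51. n0.acc = false  [not S₀.live]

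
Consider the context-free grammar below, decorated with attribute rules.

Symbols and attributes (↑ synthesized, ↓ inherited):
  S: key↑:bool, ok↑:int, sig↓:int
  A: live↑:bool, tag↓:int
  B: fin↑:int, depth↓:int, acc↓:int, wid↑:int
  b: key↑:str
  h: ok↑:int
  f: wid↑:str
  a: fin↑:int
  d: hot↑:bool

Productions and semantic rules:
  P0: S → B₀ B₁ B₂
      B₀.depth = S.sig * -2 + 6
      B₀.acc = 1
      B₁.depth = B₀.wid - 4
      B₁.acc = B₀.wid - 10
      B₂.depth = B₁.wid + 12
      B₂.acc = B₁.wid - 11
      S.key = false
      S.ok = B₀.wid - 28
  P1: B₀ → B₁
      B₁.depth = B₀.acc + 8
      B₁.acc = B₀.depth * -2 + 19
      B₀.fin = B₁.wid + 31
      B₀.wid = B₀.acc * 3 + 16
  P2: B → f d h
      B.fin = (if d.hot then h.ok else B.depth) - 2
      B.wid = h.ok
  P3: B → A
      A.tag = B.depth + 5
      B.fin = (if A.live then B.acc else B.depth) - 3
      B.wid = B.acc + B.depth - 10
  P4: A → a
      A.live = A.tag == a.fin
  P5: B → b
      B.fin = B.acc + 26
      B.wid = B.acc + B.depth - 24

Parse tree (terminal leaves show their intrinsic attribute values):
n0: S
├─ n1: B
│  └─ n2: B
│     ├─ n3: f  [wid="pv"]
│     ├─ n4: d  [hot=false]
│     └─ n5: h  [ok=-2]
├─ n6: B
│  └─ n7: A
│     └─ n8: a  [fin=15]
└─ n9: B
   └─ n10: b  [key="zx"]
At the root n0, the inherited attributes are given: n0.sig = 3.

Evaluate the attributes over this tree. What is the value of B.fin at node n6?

1. n0.sig = 3  [given at root]
2. n1.depth = 0  [S.sig * -2 + 6]
3. n1.acc = 1  [1]
4. n2.depth = 9  [B₀.acc + 8]
5. n2.acc = 19  [B₀.depth * -2 + 19]
6. n3.wid = "pv"  [terminal]
7. n4.hot = false  [terminal]
8. n5.ok = -2  [terminal]
9. n2.fin = 7  [(if d.hot then h.ok else B.depth) - 2]
10. n2.wid = -2  [h.ok]
11. n1.fin = 29  [B₁.wid + 31]
12. n1.wid = 19  [B₀.acc * 3 + 16]
13. n6.depth = 15  [B₀.wid - 4]
14. n6.acc = 9  [B₀.wid - 10]
15. n7.tag = 20  [B.depth + 5]
16. n8.fin = 15  [terminal]
17. n7.live = false  [A.tag == a.fin]
18. n6.fin = 12  [(if A.live then B.acc else B.depth) - 3]
19. n6.wid = 14  [B.acc + B.depth - 10]
20. n9.depth = 26  [B₁.wid + 12]
21. n9.acc = 3  [B₁.wid - 11]
22. n10.key = "zx"  [terminal]
23. n9.fin = 29  [B.acc + 26]
24. n9.wid = 5  [B.acc + B.depth - 24]
25. n0.key = false  [false]
26. n0.ok = -9  [B₀.wid - 28]

12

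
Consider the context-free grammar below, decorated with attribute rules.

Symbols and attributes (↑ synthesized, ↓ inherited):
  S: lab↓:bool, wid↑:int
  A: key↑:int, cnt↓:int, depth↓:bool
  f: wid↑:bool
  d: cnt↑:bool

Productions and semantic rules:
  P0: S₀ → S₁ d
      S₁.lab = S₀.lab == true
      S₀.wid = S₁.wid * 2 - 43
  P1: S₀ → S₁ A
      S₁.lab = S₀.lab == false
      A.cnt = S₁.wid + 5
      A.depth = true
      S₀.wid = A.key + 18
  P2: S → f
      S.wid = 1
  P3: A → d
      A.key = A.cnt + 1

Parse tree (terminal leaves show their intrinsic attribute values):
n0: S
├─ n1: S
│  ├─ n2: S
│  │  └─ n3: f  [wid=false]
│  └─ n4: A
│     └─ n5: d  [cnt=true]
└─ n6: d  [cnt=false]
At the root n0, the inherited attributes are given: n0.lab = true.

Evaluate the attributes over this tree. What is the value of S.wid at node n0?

7

1. n0.lab = true  [given at root]
2. n1.lab = true  [S₀.lab == true]
3. n2.lab = false  [S₀.lab == false]
4. n3.wid = false  [terminal]
5. n2.wid = 1  [1]
6. n4.cnt = 6  [S₁.wid + 5]
7. n4.depth = true  [true]
8. n5.cnt = true  [terminal]
9. n4.key = 7  [A.cnt + 1]
10. n1.wid = 25  [A.key + 18]
11. n6.cnt = false  [terminal]
12. n0.wid = 7  [S₁.wid * 2 - 43]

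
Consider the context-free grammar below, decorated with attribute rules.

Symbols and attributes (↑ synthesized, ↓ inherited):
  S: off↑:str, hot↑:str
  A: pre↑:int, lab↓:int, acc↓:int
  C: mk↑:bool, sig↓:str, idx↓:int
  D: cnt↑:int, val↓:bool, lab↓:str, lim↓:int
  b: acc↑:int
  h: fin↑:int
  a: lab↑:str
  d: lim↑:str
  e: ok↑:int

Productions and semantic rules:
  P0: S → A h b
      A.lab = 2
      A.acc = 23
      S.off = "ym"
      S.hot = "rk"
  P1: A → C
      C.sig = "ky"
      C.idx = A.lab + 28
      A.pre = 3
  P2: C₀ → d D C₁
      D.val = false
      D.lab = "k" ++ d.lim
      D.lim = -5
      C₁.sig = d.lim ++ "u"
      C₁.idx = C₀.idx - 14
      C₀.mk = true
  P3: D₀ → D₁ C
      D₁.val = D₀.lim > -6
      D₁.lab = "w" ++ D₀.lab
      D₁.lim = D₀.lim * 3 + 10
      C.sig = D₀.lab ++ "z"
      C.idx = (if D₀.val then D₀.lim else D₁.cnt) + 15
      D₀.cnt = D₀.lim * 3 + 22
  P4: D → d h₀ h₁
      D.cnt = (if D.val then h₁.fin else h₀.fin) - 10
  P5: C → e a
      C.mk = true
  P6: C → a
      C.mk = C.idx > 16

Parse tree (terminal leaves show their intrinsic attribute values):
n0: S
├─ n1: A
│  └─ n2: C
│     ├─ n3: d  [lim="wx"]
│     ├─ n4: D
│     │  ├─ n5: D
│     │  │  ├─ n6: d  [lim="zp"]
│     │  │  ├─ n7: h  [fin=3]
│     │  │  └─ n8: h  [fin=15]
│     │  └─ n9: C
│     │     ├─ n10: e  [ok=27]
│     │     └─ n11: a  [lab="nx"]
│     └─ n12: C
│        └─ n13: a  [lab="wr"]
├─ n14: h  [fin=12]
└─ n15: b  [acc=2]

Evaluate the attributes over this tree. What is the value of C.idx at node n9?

20

1. n1.lab = 2  [2]
2. n1.acc = 23  [23]
3. n2.sig = "ky"  ["ky"]
4. n2.idx = 30  [A.lab + 28]
5. n3.lim = "wx"  [terminal]
6. n4.val = false  [false]
7. n4.lab = "kwx"  ["k" ++ d.lim]
8. n4.lim = -5  [-5]
9. n5.val = true  [D₀.lim > -6]
10. n5.lab = "wkwx"  ["w" ++ D₀.lab]
11. n5.lim = -5  [D₀.lim * 3 + 10]
12. n6.lim = "zp"  [terminal]
13. n7.fin = 3  [terminal]
14. n8.fin = 15  [terminal]
15. n5.cnt = 5  [(if D.val then h₁.fin else h₀.fin) - 10]
16. n9.sig = "kwxz"  [D₀.lab ++ "z"]
17. n9.idx = 20  [(if D₀.val then D₀.lim else D₁.cnt) + 15]
18. n10.ok = 27  [terminal]
19. n11.lab = "nx"  [terminal]
20. n9.mk = true  [true]
21. n4.cnt = 7  [D₀.lim * 3 + 22]
22. n12.sig = "wxu"  [d.lim ++ "u"]
23. n12.idx = 16  [C₀.idx - 14]
24. n13.lab = "wr"  [terminal]
25. n12.mk = false  [C.idx > 16]
26. n2.mk = true  [true]
27. n1.pre = 3  [3]
28. n14.fin = 12  [terminal]
29. n15.acc = 2  [terminal]
30. n0.off = "ym"  ["ym"]
31. n0.hot = "rk"  ["rk"]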